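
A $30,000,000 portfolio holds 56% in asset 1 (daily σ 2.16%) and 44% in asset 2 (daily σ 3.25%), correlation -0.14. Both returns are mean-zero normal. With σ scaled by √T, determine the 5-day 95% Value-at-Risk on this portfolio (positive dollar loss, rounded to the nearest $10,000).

σ_p = √(0.56²·2.16² + 0.44²·3.25² + 2·-0.14·0.56·0.44·2.16·3.25) = 1.739%.
σ_{5d} = 1.739% × √5 = 3.889%.
z(95%) = 1.645.
VaR = 1.645 × 3.889% = 6.397%; on $30,000,000 that is $1,919,100.

$1,920,000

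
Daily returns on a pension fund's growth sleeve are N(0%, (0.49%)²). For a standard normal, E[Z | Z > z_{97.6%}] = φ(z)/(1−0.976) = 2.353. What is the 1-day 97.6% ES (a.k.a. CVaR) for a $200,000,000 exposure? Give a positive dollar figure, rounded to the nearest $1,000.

ES = 0.49% × 2.353 = 1.153%.
On $200,000,000: 0.01153 × $200,000,000 = $2,306,000.

$2,306,000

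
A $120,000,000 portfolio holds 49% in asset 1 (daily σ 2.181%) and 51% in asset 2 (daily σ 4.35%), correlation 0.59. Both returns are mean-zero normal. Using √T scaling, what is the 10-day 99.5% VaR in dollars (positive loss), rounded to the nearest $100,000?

$29,100,000

σ_p = √(0.49²·2.181² + 0.51²·4.35² + 2·0.59·0.49·0.51·2.181·4.35) = 2.977%.
σ_{10d} = 2.977% × √10 = 9.414%.
z(99.5%) = 2.576.
VaR = 2.576 × 9.414% = 24.250%; on $120,000,000 that is $29,100,000.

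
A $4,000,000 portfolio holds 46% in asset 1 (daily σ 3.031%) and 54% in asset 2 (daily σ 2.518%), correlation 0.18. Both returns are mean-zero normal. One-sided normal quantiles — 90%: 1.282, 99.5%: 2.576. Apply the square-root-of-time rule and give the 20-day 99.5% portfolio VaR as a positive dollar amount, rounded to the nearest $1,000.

$975,000

σ_p = √(0.46²·3.031² + 0.54²·2.518² + 2·0.18·0.46·0.54·3.031·2.518) = 2.115%.
σ_{20d} = 2.115% × √20 = 9.459%.
VaR = 2.576 × 9.459% = 24.366%; on $4,000,000 that is $974,640.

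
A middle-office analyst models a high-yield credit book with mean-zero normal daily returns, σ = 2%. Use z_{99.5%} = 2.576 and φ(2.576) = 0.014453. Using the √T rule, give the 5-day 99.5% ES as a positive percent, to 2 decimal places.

σ_{5d} = 2% × √5 = 4.472%.
ES multiplier = φ(z)/(1−α) = 0.014453/0.005 = 2.891.
ES = 4.472% × 2.891 = 12.929%.

12.93%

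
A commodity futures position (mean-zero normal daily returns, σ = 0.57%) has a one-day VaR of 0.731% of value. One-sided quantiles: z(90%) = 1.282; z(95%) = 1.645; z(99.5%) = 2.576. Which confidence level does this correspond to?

90%

Implied z = VaR/σ = 0.731 / 0.57 = 1.282.
This matches z(90%) = 1.282.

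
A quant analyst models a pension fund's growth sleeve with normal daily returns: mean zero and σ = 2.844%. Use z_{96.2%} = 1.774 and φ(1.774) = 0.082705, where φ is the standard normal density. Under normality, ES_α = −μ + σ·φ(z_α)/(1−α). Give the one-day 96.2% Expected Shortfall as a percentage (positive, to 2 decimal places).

6.19%

Tail multiplier: φ(z)/(1−α) = 0.082705 / 0.038 = 2.176.
ES = 2.844% × 2.176 = 6.189%.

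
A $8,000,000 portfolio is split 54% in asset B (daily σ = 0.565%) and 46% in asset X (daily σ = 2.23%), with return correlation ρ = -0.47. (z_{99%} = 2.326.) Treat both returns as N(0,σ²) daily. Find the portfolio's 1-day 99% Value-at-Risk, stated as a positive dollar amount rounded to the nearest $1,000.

$172,000

σ_p² = 0.54²·0.565² + 0.46²·2.23² + 2·-0.47·0.54·0.46·0.565·2.23 = 0.8512 (%²).
σ_p = √0.8512 = 0.923%.
VaR = 2.326 × 0.923% = 2.147%; on $8,000,000 that is $171,760.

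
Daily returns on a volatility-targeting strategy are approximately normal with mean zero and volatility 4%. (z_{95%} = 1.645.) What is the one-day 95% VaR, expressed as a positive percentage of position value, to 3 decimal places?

6.580%

VaR = z·σ = 1.645 × 4% = 6.580%.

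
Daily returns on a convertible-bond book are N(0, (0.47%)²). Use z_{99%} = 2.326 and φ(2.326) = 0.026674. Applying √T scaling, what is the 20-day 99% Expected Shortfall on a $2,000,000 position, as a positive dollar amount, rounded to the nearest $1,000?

$112,000

σ_{20d} = 0.47% × √20 = 2.102%.
ES multiplier = φ(z)/(1−α) = 0.026674/0.01 = 2.667.
ES = 2.102% × 2.667 = 5.606%; on $2,000,000: $112,120.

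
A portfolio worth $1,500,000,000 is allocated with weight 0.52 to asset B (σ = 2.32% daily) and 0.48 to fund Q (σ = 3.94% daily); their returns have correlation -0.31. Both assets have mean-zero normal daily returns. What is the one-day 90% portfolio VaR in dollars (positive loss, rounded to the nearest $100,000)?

$36,600,000

σ_p² = 0.52²·2.32² + 0.48²·3.94² + 2·-0.31·0.52·0.48·2.32·3.94 = 3.6175 (%²).
σ_p = √3.6175 = 1.902%.
At 90%, z = 1.282.
VaR = 1.282 × 1.902% = 2.438%; on $1,500,000,000 that is $36,570,000.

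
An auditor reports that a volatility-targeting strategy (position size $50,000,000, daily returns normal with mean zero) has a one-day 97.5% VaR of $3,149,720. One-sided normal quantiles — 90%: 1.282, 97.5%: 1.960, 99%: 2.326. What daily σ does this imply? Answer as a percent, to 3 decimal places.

3.214%

VaR as a fraction: $3,149,720 / $50,000,000 = 6.299%.
σ = VaR / z = 6.299% / 1.960 = 3.214%.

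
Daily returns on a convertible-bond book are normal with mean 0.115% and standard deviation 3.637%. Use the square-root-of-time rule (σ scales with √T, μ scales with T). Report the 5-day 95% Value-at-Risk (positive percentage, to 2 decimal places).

At 95%, z = 1.645.
σ_{5d} = 3.637% × √5 = 8.133%; μ_{5d} = 5 × 0.115% = 0.575%.
VaR = −(0.575%) + 1.645 × 8.133% = 12.804%.

12.80%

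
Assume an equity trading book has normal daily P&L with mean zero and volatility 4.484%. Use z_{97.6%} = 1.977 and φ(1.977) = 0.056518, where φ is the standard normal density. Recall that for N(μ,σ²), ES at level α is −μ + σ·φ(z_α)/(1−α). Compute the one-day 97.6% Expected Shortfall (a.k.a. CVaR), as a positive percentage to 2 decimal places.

10.56%

Tail multiplier: φ(z)/(1−α) = 0.056518 / 0.024 = 2.355.
ES = 4.484% × 2.355 = 10.560%.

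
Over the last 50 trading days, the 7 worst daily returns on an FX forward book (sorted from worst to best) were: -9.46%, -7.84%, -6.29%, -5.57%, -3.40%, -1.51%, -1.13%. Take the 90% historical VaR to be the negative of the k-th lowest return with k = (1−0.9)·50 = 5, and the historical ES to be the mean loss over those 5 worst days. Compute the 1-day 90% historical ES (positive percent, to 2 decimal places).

6.51%

The 5 worst returns sum to -32.56%.
ES = −(-32.56%) / 5 = 6.512% ≈ 6.51%.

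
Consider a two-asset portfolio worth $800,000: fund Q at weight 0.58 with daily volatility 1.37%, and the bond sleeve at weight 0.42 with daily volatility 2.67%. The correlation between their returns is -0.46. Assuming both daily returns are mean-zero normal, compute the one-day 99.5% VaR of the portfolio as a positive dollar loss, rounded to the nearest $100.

σ_p² = 0.58²·1.37² + 0.42²·2.67² + 2·-0.46·0.58·0.42·1.37·2.67 = 1.0691 (%²).
σ_p = √1.0691 = 1.034%.
At 99.5%, z = 2.576.
VaR = 2.576 × 1.034% = 2.664%; on $800,000 that is $21,312.

$21,300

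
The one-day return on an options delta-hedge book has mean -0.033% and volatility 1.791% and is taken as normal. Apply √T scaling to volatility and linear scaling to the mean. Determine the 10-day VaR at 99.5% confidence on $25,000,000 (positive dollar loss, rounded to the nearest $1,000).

$3,730,000

At 99.5%, z = 2.576.
σ_{10d} = 1.791% × √10 = 5.664%; μ_{10d} = 10 × -0.033% = -0.330%.
VaR = −(-0.330%) + 2.576 × 5.664% = 14.920%.
On $25,000,000: 0.14920 × $25,000,000 = $3,730,000.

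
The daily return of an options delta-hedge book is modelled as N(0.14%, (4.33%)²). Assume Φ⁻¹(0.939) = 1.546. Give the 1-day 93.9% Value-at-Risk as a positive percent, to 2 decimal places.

VaR = −μ + z·σ = −(0.14%) + 1.546 × 4.33% = 6.554%.

6.55%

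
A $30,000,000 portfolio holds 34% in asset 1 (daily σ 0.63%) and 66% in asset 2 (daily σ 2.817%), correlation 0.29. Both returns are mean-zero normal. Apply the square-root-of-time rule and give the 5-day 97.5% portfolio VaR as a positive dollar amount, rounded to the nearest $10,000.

σ_p = √(0.34²·0.63² + 0.66²·2.817² + 2·0.29·0.34·0.66·0.63·2.817) = 1.932%.
σ_{5d} = 1.932% × √5 = 4.320%.
z(97.5%) = 1.960.
VaR = 1.960 × 4.320% = 8.467%; on $30,000,000 that is $2,540,100.

$2,540,000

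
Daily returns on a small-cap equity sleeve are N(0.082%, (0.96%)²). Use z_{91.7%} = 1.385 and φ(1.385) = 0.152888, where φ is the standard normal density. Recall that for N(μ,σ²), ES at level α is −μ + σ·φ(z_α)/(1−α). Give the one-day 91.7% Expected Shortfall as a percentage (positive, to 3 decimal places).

1.686%

Tail multiplier: φ(z)/(1−α) = 0.152888 / 0.083 = 1.842.
ES = −(0.082%) + 0.96% × 1.842 = 1.686%.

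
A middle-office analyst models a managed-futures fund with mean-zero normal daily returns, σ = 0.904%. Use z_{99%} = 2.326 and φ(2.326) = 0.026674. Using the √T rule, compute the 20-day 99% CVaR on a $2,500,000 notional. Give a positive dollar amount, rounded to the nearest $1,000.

$270,000

σ_{20d} = 0.904% × √20 = 4.043%.
ES multiplier = φ(z)/(1−α) = 0.026674/0.01 = 2.667.
ES = 4.043% × 2.667 = 10.783%; on $2,500,000: $269,575.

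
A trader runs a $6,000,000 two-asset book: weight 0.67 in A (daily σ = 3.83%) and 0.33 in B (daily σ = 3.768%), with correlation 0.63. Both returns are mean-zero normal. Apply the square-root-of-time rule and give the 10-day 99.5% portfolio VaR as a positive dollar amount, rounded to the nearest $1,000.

$1,704,000

σ_p = √(0.67²·3.83² + 0.33²·3.768² + 2·0.63·0.67·0.33·3.83·3.768) = 3.486%.
σ_{10d} = 3.486% × √10 = 11.024%.
z(99.5%) = 2.576.
VaR = 2.576 × 11.024% = 28.398%; on $6,000,000 that is $1,703,880.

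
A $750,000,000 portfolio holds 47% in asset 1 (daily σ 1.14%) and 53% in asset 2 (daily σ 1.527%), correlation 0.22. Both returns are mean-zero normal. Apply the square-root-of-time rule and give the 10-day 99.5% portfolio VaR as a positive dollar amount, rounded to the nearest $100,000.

σ_p = √(0.47²·1.14² + 0.53²·1.527² + 2·0.22·0.47·0.53·1.14·1.527) = 1.064%.
σ_{10d} = 1.064% × √10 = 3.365%.
z(99.5%) = 2.576.
VaR = 2.576 × 3.365% = 8.668%; on $750,000,000 that is $65,010,000.

$65,000,000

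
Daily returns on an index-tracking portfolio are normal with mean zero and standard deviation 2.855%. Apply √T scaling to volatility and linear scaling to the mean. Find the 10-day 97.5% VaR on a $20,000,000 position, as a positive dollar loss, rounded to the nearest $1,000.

At 97.5%, z = 1.960.
σ_{10d} = 2.855% × √10 = 9.028%.
VaR = 1.960 × 9.028% = 17.695%.
On $20,000,000: 0.17695 × $20,000,000 = $3,539,000.

$3,539,000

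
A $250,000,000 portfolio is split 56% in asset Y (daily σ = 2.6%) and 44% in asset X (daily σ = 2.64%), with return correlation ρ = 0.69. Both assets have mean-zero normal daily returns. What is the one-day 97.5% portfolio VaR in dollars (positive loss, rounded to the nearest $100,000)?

$11,800,000

σ_p² = 0.56²·2.6² + 0.44²·2.64² + 2·0.69·0.56·0.44·2.6·2.64 = 5.8032 (%²).
σ_p = √5.8032 = 2.409%.
At 97.5%, z = 1.960.
VaR = 1.960 × 2.409% = 4.722%; on $250,000,000 that is $11,805,000.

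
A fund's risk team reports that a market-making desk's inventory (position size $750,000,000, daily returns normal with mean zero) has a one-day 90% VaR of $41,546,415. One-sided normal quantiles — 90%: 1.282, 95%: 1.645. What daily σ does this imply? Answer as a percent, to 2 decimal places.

4.32%

VaR as a fraction: $41,546,415 / $750,000,000 = 5.540%.
σ = VaR / z = 5.540% / 1.282 = 4.321%.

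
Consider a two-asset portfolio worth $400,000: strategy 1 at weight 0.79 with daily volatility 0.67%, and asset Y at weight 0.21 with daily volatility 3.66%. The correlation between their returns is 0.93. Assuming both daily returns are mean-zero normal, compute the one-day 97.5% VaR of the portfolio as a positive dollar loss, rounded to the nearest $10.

$10,000

σ_p² = 0.79²·0.67² + 0.21²·3.66² + 2·0.93·0.79·0.21·0.67·3.66 = 1.6276 (%²).
σ_p = √1.6276 = 1.276%.
At 97.5%, z = 1.960.
VaR = 1.960 × 1.276% = 2.501%; on $400,000 that is $10,004.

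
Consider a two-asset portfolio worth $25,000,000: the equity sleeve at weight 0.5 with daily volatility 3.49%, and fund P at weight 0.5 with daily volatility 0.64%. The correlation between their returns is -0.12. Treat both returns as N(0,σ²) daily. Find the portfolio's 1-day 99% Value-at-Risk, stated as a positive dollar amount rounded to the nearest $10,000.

$1,010,000

σ_p² = 0.5²·3.49² + 0.5²·0.64² + 2·-0.12·0.5·0.5·3.49·0.64 = 3.0134 (%²).
σ_p = √3.0134 = 1.736%.
At 99%, z = 2.326.
VaR = 2.326 × 1.736% = 4.038%; on $25,000,000 that is $1,009,500.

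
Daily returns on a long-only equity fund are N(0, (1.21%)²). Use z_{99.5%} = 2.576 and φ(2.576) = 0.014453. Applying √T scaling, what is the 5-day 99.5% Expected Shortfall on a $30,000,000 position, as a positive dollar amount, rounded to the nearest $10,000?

$2,350,000

σ_{5d} = 1.21% × √5 = 2.706%.
ES multiplier = φ(z)/(1−α) = 0.014453/0.005 = 2.891.
ES = 2.706% × 2.891 = 7.823%; on $30,000,000: $2,346,900.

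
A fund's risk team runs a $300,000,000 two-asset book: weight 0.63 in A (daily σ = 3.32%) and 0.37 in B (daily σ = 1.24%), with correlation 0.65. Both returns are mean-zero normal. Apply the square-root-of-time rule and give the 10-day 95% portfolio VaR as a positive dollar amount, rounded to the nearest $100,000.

$37,700,000

σ_p = √(0.63²·3.32² + 0.37²·1.24² + 2·0.65·0.63·0.37·3.32·1.24) = 2.415%.
σ_{10d} = 2.415% × √10 = 7.637%.
z(95%) = 1.645.
VaR = 1.645 × 7.637% = 12.563%; on $300,000,000 that is $37,689,000.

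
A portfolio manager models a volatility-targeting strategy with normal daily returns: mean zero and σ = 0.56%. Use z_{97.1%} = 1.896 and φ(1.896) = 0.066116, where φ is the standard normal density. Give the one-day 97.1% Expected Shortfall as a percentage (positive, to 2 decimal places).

Tail multiplier: φ(z)/(1−α) = 0.066116 / 0.029 = 2.280.
ES = 0.56% × 2.280 = 1.277%.

1.28%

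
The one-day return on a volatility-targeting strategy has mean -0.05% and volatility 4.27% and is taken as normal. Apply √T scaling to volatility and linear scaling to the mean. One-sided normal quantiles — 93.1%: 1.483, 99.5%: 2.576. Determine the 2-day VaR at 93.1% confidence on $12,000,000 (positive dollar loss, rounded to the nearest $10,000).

σ_{2d} = 4.27% × √2 = 6.039%; μ_{2d} = 2 × -0.05% = -0.100%.
VaR = −(-0.100%) + 1.483 × 6.039% = 9.056%.
On $12,000,000: 0.09056 × $12,000,000 = $1,086,720.

$1,090,000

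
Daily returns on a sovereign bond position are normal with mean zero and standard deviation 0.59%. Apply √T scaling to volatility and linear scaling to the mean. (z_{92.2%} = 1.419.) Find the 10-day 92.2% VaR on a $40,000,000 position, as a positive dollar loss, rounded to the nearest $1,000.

σ_{10d} = 0.59% × √10 = 1.866%.
VaR = 1.419 × 1.866% = 2.648%.
On $40,000,000: 0.02648 × $40,000,000 = $1,059,200.

$1,059,000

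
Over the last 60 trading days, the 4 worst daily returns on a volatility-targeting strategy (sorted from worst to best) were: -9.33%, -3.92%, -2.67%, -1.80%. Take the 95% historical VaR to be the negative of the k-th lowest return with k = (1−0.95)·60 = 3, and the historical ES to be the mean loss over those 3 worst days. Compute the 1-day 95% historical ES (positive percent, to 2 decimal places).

The 3 worst returns sum to -15.92%.
ES = −(-15.92%) / 3 = 5.3066…% ≈ 5.31%.

5.31%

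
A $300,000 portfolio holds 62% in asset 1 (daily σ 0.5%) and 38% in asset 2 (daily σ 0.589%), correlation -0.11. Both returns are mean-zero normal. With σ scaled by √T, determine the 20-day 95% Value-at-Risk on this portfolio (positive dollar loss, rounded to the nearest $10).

$7,990

σ_p = √(0.62²·0.5² + 0.38²·0.589² + 2·-0.11·0.62·0.38·0.5·0.589) = 0.362%.
σ_{20d} = 0.362% × √20 = 1.619%.
z(95%) = 1.645.
VaR = 1.645 × 1.619% = 2.663%; on $300,000 that is $7,989.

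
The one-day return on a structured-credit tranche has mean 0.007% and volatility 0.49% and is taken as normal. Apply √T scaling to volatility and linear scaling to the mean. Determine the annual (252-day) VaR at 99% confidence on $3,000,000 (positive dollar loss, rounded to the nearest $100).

$489,900

At 99%, z = 2.326.
σ_{252d} = 0.49% × √252 = 7.779%; μ_{252d} = 252 × 0.007% = 1.764%.
VaR = −(1.764%) + 2.326 × 7.779% = 16.330%.
On $3,000,000: 0.16330 × $3,000,000 = $489,900.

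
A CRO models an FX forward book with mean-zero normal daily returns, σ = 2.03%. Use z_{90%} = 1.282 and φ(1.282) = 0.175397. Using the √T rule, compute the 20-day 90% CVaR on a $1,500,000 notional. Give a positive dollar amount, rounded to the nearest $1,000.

$239,000

σ_{20d} = 2.03% × √20 = 9.078%.
ES multiplier = φ(z)/(1−α) = 0.175397/0.1 = 1.754.
ES = 9.078% × 1.754 = 15.923%; on $1,500,000: $238,845.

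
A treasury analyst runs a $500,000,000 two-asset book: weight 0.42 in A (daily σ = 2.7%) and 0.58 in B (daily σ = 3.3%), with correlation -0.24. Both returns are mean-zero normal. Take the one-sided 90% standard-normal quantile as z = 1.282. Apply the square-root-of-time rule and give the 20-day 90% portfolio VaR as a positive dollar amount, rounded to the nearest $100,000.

$56,700,000

σ_p = √(0.42²·2.7² + 0.58²·3.3² + 2·-0.24·0.42·0.58·2.7·3.3) = 1.977%.
σ_{20d} = 1.977% × √20 = 8.841%.
VaR = 1.282 × 8.841% = 11.334%; on $500,000,000 that is $56,670,000.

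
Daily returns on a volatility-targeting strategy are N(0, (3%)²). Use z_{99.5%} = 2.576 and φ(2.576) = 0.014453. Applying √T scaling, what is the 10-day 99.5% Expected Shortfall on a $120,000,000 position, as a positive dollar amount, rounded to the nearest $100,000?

$32,900,000

σ_{10d} = 3% × √10 = 9.487%.
ES multiplier = φ(z)/(1−α) = 0.014453/0.005 = 2.891.
ES = 9.487% × 2.891 = 27.427%; on $120,000,000: $32,912,400.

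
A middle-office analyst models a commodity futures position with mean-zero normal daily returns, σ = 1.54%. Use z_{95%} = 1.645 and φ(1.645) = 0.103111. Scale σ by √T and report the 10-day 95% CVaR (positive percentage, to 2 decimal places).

10.04%

σ_{10d} = 1.54% × √10 = 4.870%.
ES multiplier = φ(z)/(1−α) = 0.103111/0.05 = 2.062.
ES = 4.870% × 2.062 = 10.042%.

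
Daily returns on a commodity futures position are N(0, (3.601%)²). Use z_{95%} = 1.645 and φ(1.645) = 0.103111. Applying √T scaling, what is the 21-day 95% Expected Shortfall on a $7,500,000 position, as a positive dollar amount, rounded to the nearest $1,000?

$2,552,000

σ_{21d} = 3.601% × √21 = 16.502%.
ES multiplier = φ(z)/(1−α) = 0.103111/0.05 = 2.062.
ES = 16.502% × 2.062 = 34.027%; on $7,500,000: $2,552,025.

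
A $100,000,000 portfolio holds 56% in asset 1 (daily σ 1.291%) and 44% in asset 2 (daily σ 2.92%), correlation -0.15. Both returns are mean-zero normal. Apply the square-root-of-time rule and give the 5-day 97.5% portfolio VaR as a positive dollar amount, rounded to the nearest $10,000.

σ_p = √(0.56²·1.291² + 0.44²·2.92² + 2·-0.15·0.56·0.44·1.291·2.92) = 1.376%.
σ_{5d} = 1.376% × √5 = 3.077%.
z(97.5%) = 1.960.
VaR = 1.960 × 3.077% = 6.031%; on $100,000,000 that is $6,031,000.

$6,030,000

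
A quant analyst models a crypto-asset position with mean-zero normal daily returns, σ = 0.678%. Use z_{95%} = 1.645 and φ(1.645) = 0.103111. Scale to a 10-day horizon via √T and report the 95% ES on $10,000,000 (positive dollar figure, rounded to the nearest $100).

σ_{10d} = 0.678% × √10 = 2.144%.
ES multiplier = φ(z)/(1−α) = 0.103111/0.05 = 2.062.
ES = 2.144% × 2.062 = 4.421%; on $10,000,000: $442,100.

$442,100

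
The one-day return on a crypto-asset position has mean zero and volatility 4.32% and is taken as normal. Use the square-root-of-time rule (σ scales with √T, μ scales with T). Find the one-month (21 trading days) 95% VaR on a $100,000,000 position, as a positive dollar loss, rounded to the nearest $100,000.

$32,600,000

At 95%, z = 1.645.
σ_{21d} = 4.32% × √21 = 19.797%.
VaR = 1.645 × 19.797% = 32.566%.
On $100,000,000: 0.32566 × $100,000,000 = $32,566,000.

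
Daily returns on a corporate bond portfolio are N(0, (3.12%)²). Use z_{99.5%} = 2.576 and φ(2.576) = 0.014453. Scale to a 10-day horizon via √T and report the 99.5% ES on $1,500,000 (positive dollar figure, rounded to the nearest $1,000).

σ_{10d} = 3.12% × √10 = 9.866%.
ES multiplier = φ(z)/(1−α) = 0.014453/0.005 = 2.891.
ES = 9.866% × 2.891 = 28.523%; on $1,500,000: $427,845.

$428,000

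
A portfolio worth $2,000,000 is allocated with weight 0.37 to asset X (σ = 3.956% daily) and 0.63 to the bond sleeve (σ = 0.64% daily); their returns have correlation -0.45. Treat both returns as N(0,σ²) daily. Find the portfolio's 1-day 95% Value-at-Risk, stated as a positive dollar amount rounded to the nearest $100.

σ_p² = 0.37²·3.956² + 0.63²·0.64² + 2·-0.45·0.37·0.63·3.956·0.64 = 1.7739 (%²).
σ_p = √1.7739 = 1.332%.
At 95%, z = 1.645.
VaR = 1.645 × 1.332% = 2.191%; on $2,000,000 that is $43,820.

$43,800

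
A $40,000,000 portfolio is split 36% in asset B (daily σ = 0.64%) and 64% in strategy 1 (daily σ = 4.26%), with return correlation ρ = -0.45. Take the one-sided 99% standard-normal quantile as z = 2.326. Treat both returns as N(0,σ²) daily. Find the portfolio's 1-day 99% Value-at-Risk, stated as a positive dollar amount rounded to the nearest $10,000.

σ_p² = 0.36²·0.64² + 0.64²·4.26² + 2·-0.45·0.36·0.64·0.64·4.26 = 6.9210 (%²).
σ_p = √6.9210 = 2.631%.
VaR = 2.326 × 2.631% = 6.120%; on $40,000,000 that is $2,448,000.

$2,450,000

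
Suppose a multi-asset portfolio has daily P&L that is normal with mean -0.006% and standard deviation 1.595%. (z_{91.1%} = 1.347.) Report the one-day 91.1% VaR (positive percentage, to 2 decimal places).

VaR = −μ + z·σ = −(-0.006%) + 1.347 × 1.595% = 2.154%.

2.15%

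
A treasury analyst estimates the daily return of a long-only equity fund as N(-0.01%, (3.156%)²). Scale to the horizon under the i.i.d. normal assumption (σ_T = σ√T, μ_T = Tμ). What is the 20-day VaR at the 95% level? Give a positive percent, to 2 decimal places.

At 95%, z = 1.645.
σ_{20d} = 3.156% × √20 = 14.114%; μ_{20d} = 20 × -0.01% = -0.200%.
VaR = −(-0.200%) + 1.645 × 14.114% = 23.418%.

23.42%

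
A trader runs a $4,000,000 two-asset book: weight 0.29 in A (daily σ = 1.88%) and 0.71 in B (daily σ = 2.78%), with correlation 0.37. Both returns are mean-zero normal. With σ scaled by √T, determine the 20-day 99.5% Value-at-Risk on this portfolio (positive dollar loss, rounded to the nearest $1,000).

σ_p = √(0.29²·1.88² + 0.71²·2.78² + 2·0.37·0.29·0.71·1.88·2.78) = 2.234%.
σ_{20d} = 2.234% × √20 = 9.991%.
z(99.5%) = 2.576.
VaR = 2.576 × 9.991% = 25.737%; on $4,000,000 that is $1,029,480.

$1,029,000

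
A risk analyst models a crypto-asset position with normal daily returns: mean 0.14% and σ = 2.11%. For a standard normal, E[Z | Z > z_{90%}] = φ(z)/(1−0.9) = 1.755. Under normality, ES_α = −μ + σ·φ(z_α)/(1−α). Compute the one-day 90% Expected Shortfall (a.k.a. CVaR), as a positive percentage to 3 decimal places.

3.563%

ES = −(0.14%) + 2.11% × 1.755 = 3.563%.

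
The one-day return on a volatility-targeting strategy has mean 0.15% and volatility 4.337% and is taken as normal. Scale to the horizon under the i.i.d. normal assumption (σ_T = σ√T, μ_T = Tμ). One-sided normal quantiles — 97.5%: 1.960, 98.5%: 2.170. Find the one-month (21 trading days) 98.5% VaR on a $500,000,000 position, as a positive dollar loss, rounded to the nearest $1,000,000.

$200,000,000

σ_{21d} = 4.337% × √21 = 19.875%; μ_{21d} = 21 × 0.15% = 3.150%.
VaR = −(3.150%) + 2.170 × 19.875% = 39.979%.
On $500,000,000: 0.39979 × $500,000,000 = $199,895,000.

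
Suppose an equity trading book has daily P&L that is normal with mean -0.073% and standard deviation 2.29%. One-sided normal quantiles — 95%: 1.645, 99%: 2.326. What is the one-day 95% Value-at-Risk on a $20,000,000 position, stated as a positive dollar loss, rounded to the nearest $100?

$768,000

VaR = −μ + z·σ = −(-0.073%) + 1.645 × 2.29% = 3.840%.
On $20,000,000: 0.03840 × $20,000,000 = $768,000.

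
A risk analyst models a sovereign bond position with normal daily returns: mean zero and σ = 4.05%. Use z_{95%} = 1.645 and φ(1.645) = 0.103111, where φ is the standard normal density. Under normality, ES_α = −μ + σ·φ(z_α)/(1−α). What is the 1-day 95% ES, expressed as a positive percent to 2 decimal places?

8.35%

Tail multiplier: φ(z)/(1−α) = 0.103111 / 0.05 = 2.062.
ES = 4.05% × 2.062 = 8.351%.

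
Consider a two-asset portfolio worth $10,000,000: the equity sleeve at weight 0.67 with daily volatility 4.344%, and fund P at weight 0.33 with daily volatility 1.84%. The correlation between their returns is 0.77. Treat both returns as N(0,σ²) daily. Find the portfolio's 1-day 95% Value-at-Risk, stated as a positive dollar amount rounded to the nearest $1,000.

$559,000

σ_p² = 0.67²·4.344² + 0.33²·1.84² + 2·0.77·0.67·0.33·4.344·1.84 = 11.5611 (%²).
σ_p = √11.5611 = 3.400%.
At 95%, z = 1.645.
VaR = 1.645 × 3.400% = 5.593%; on $10,000,000 that is $559,300.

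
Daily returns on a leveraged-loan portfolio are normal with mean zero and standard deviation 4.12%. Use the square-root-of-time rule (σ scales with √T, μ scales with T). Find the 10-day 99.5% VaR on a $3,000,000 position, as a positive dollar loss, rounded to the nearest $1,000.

$1,007,000

At 99.5%, z = 2.576.
σ_{10d} = 4.12% × √10 = 13.029%.
VaR = 2.576 × 13.029% = 33.563%.
On $3,000,000: 0.33563 × $3,000,000 = $1,006,890.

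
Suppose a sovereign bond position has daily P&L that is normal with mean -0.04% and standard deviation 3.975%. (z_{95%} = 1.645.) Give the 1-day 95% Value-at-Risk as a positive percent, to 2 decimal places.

VaR = −μ + z·σ = −(-0.04%) + 1.645 × 3.975% = 6.579%.

6.58%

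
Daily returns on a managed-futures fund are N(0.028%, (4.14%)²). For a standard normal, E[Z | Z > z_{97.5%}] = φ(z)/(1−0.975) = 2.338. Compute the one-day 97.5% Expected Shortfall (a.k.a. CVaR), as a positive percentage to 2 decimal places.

9.65%

ES = −(0.028%) + 4.14% × 2.338 = 9.651%.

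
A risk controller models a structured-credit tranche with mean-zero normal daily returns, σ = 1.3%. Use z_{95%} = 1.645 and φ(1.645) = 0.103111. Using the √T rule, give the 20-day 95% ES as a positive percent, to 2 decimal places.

11.99%

σ_{20d} = 1.3% × √20 = 5.814%.
ES multiplier = φ(z)/(1−α) = 0.103111/0.05 = 2.062.
ES = 5.814% × 2.062 = 11.988%.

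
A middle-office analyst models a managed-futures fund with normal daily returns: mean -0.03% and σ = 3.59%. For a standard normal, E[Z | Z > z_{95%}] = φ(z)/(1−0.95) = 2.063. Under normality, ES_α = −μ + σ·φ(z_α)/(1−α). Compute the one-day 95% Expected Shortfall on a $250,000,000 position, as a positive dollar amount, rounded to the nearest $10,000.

$18,590,000

ES = −(-0.03%) + 3.59% × 2.063 = 7.436%.
On $250,000,000: 0.07436 × $250,000,000 = $18,590,000.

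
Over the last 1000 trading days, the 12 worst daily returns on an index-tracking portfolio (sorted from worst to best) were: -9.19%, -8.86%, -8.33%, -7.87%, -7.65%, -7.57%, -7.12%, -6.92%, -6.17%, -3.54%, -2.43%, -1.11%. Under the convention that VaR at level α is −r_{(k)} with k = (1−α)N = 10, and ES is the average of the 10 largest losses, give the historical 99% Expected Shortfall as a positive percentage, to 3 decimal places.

7.322%

The 10 worst returns sum to -73.22%.
ES = −(-73.22%) / 10 = 7.322%.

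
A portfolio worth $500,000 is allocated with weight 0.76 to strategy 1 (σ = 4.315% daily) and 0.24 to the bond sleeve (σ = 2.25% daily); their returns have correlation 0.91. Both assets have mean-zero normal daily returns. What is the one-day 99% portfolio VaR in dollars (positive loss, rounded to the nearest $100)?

$43,900

σ_p² = 0.76²·4.315² + 0.24²·2.25² + 2·0.91·0.76·0.24·4.315·2.25 = 14.2691 (%²).
σ_p = √14.2691 = 3.777%.
At 99%, z = 2.326.
VaR = 2.326 × 3.777% = 8.785%; on $500,000 that is $43,925.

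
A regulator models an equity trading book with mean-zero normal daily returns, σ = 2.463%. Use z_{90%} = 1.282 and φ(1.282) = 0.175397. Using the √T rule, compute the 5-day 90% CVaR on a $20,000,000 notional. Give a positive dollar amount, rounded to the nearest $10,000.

$1,930,000

σ_{5d} = 2.463% × √5 = 5.507%.
ES multiplier = φ(z)/(1−α) = 0.175397/0.1 = 1.754.
ES = 5.507% × 1.754 = 9.659%; on $20,000,000: $1,931,800.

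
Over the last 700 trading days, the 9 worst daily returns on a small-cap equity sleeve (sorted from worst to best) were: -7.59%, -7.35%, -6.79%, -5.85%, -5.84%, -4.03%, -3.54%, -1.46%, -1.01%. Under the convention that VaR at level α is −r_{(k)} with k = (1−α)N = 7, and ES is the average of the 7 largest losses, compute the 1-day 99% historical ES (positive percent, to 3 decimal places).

The 7 worst returns sum to -40.99%.
ES = −(-40.99%) / 7 = 5.8557…% ≈ 5.856%.

5.856%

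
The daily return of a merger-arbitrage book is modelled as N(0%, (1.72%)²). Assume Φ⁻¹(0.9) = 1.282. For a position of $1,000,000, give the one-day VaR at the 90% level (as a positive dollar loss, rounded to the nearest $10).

$22,050

VaR = z·σ = 1.282 × 1.72% = 2.205%.
On $1,000,000: 0.02205 × $1,000,000 = $22,050.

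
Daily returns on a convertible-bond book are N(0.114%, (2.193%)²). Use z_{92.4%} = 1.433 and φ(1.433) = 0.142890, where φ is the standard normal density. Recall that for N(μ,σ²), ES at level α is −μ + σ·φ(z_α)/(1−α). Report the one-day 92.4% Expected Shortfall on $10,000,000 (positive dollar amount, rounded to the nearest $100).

$400,900

Tail multiplier: φ(z)/(1−α) = 0.142890 / 0.076 = 1.880.
ES = −(0.114%) + 2.193% × 1.880 = 4.009%.
On $10,000,000: 0.04009 × $10,000,000 = $400,900.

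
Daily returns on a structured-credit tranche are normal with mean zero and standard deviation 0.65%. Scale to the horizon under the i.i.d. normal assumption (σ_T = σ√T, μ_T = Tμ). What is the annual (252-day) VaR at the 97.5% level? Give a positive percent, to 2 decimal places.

20.22%

At 97.5%, z = 1.960.
σ_{252d} = 0.65% × √252 = 10.318%.
VaR = 1.960 × 10.318% = 20.223%.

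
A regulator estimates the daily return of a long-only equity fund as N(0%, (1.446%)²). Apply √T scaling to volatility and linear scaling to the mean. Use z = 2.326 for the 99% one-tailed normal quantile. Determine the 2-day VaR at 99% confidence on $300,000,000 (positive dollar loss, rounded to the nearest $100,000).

σ_{2d} = 1.446% × √2 = 2.045%.
VaR = 2.326 × 2.045% = 4.757%.
On $300,000,000: 0.04757 × $300,000,000 = $14,271,000.

$14,300,000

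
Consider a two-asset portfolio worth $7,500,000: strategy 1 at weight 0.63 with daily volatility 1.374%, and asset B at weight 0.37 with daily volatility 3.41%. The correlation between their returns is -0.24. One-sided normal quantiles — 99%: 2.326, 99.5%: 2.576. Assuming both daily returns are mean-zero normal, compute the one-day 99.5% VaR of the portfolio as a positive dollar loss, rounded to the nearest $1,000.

σ_p² = 0.63²·1.374² + 0.37²·3.41² + 2·-0.24·0.63·0.37·1.374·3.41 = 1.8170 (%²).
σ_p = √1.8170 = 1.348%.
VaR = 2.576 × 1.348% = 3.472%; on $7,500,000 that is $260,400.

$260,000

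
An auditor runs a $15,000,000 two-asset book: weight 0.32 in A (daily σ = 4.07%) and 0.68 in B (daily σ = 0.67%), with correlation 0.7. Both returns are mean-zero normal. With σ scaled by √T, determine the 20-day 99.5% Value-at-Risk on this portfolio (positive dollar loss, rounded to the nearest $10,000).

σ_p = √(0.32²·4.07² + 0.68²·0.67² + 2·0.7·0.32·0.68·4.07·0.67) = 1.654%.
σ_{20d} = 1.654% × √20 = 7.397%.
z(99.5%) = 2.576.
VaR = 2.576 × 7.397% = 19.055%; on $15,000,000 that is $2,858,250.

$2,860,000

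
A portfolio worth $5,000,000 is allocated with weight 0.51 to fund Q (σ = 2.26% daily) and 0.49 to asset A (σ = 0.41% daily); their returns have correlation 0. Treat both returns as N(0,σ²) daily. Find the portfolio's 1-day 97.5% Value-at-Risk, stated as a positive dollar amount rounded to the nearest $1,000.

σ_p² = 0.51²·2.26² + 0.49²·0.41² + 2·0·0.51·0.49·2.26·0.41 = 1.3688 (%²).
σ_p = √1.3688 = 1.170%.
At 97.5%, z = 1.960.
VaR = 1.960 × 1.170% = 2.293%; on $5,000,000 that is $114,650.

$115,000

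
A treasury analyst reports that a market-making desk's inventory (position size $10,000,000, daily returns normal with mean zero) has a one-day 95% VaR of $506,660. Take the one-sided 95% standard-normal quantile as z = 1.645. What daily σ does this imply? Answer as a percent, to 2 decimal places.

VaR as a fraction: $506,660 / $10,000,000 = 5.067%.
σ = VaR / z = 5.067% / 1.645 = 3.080%.

3.08%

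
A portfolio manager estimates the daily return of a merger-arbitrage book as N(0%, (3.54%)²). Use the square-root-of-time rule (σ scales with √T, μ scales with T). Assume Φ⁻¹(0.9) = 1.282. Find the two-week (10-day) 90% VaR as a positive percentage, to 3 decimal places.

14.351%

σ_{10d} = 3.54% × √10 = 11.194%.
VaR = 1.282 × 11.194% = 14.351%.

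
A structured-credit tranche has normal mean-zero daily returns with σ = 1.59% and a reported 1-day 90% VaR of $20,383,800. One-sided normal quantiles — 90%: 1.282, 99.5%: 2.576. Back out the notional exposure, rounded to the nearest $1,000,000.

VaR as a fraction of value: z·σ = 1.282 × 1.59% = 2.03838%.
Position = $20,383,800 / 0.0203838 = $1,000,000,000.

$1,000,000,000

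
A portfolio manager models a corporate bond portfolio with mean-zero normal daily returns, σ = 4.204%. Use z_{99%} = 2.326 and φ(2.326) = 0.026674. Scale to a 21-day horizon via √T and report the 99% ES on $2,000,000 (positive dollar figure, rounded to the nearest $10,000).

σ_{21d} = 4.204% × √21 = 19.265%.
ES multiplier = φ(z)/(1−α) = 0.026674/0.01 = 2.667.
ES = 19.265% × 2.667 = 51.380%; on $2,000,000: $1,027,600.

$1,030,000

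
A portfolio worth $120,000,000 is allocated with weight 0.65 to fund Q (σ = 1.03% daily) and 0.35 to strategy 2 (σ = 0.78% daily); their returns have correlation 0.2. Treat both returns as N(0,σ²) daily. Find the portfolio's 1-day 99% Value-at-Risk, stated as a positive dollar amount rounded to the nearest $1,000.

σ_p² = 0.65²·1.03² + 0.35²·0.78² + 2·0.2·0.65·0.35·1.03·0.78 = 0.5959 (%²).
σ_p = √0.5959 = 0.772%.
At 99%, z = 2.326.
VaR = 2.326 × 0.772% = 1.796%; on $120,000,000 that is $2,155,200.

$2,155,000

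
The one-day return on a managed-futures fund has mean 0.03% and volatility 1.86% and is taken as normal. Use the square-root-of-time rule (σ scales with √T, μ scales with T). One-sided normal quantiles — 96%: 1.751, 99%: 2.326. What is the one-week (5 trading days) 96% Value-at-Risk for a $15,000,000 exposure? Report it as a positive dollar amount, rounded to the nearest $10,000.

$1,070,000

σ_{5d} = 1.86% × √5 = 4.159%; μ_{5d} = 5 × 0.03% = 0.150%.
VaR = −(0.150%) + 1.751 × 4.159% = 7.132%.
On $15,000,000: 0.07132 × $15,000,000 = $1,069,800.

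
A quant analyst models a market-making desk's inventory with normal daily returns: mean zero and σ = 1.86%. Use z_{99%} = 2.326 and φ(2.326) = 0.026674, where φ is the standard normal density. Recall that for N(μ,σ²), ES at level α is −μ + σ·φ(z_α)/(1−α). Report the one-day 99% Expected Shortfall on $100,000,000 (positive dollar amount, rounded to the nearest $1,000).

$4,961,000

Tail multiplier: φ(z)/(1−α) = 0.026674 / 0.01 = 2.667.
ES = 1.86% × 2.667 = 4.961%.
On $100,000,000: 0.04961 × $100,000,000 = $4,961,000.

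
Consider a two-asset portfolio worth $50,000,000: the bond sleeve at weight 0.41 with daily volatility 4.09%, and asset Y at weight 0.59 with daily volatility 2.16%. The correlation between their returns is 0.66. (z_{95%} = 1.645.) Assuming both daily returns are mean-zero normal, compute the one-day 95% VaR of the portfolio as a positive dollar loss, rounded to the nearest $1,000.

$2,216,000

σ_p² = 0.41²·4.09² + 0.59²·2.16² + 2·0.66·0.41·0.59·4.09·2.16 = 7.2570 (%²).
σ_p = √7.2570 = 2.694%.
VaR = 1.645 × 2.694% = 4.432%; on $50,000,000 that is $2,216,000.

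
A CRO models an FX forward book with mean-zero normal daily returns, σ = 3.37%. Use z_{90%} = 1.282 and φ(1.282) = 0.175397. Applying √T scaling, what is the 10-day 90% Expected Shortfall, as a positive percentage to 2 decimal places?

18.69%

σ_{10d} = 3.37% × √10 = 10.657%.
ES multiplier = φ(z)/(1−α) = 0.175397/0.1 = 1.754.
ES = 10.657% × 1.754 = 18.692%.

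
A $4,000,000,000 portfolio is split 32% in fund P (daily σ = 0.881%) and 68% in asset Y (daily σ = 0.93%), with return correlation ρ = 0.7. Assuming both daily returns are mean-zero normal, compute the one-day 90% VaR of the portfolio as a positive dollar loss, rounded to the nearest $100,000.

$43,800,000

σ_p² = 0.32²·0.881² + 0.68²·0.93² + 2·0.7·0.32·0.68·0.881·0.93 = 0.7290 (%²).
σ_p = √0.7290 = 0.854%.
At 90%, z = 1.282.
VaR = 1.282 × 0.854% = 1.095%; on $4,000,000,000 that is $43,800,000.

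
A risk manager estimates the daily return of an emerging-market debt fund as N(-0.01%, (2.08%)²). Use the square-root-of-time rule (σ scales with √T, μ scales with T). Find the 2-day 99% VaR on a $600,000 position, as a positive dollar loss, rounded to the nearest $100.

$41,200

At 99%, z = 2.326.
σ_{2d} = 2.08% × √2 = 2.942%; μ_{2d} = 2 × -0.01% = -0.020%.
VaR = −(-0.020%) + 2.326 × 2.942% = 6.863%.
On $600,000: 0.06863 × $600,000 = $41,178.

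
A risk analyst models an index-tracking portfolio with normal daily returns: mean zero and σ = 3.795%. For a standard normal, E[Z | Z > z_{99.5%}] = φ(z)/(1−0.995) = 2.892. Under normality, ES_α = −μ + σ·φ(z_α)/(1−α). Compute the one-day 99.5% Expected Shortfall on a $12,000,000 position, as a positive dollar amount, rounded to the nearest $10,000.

ES = 3.795% × 2.892 = 10.975%.
On $12,000,000: 0.10975 × $12,000,000 = $1,317,000.

$1,320,000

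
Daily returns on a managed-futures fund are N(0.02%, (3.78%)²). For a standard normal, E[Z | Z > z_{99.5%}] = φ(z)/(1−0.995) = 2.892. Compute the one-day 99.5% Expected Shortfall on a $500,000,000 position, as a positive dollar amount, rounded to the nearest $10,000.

$54,560,000

ES = −(0.02%) + 3.78% × 2.892 = 10.912%.
On $500,000,000: 0.10912 × $500,000,000 = $54,560,000.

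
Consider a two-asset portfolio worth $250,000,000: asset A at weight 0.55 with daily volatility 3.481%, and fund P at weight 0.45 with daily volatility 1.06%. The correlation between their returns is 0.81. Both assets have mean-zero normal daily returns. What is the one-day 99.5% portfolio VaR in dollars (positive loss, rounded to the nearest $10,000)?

$14,930,000

σ_p² = 0.55²·3.481² + 0.45²·1.06² + 2·0.81·0.55·0.45·3.481·1.06 = 5.3725 (%²).
σ_p = √5.3725 = 2.318%.
At 99.5%, z = 2.576.
VaR = 2.576 × 2.318% = 5.971%; on $250,000,000 that is $14,927,500.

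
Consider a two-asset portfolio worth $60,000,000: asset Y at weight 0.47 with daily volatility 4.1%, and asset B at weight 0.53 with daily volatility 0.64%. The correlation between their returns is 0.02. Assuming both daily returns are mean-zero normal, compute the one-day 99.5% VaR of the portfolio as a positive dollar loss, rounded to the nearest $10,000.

$3,030,000

σ_p² = 0.47²·4.1² + 0.53²·0.64² + 2·0.02·0.47·0.53·4.1·0.64 = 3.8545 (%²).
σ_p = √3.8545 = 1.963%.
At 99.5%, z = 2.576.
VaR = 2.576 × 1.963% = 5.057%; on $60,000,000 that is $3,034,200.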